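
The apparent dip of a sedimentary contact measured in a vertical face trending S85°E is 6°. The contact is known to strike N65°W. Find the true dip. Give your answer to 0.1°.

17.1°

β = acute angle between strike N65°W and section S85°E = 20°.
tan δ = tan α / sin β = tan 6° / sin 20° = 0.1051 / 0.3420 = 0.3073
true dip = arctan 0.3073 = 17.08°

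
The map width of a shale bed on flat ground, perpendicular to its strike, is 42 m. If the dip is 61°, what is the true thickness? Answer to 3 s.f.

True thickness t = w · sin(dip) = 42 × sin 61°
t = 42 × 0.8746 = 36.734 m

36.7 m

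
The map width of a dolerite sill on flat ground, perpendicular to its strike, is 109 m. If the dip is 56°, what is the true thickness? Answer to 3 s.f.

90.4 m

True thickness t = w · sin(dip) = 109 × sin 56°
t = 109 × 0.8290 = 90.365 m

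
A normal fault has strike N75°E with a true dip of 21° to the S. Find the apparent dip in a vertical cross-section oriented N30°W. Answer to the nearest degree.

20°

Angle between strike (N75°E) and section (N30°W): β = 75°.
tan α = tan 21° × sin 75° = 0.3839 × 0.9659 = 0.3708
apparent dip = arctan 0.3708 = 20.34°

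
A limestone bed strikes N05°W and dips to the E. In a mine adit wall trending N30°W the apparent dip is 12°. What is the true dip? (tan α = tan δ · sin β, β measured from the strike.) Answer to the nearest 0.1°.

The section is 25° from the strike.
tan(true dip) = tan 12° / sin 25° = 0.5030
δ = arctan(0.5030) = 26.70°

26.7°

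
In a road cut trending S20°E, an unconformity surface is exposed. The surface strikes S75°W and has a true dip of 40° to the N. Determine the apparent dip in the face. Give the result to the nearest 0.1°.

The section lies 85° from the strike.
tan(apparent dip) = tan 40° · sin 85° = 0.8359
α = arctan(0.8359) = 39.89°

39.9°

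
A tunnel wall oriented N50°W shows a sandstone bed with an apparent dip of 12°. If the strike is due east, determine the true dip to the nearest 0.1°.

18.3°

β = acute angle between strike due east and section N50°W = 40°.
tan δ = tan α / sin β = tan 12° / sin 40° = 0.2126 / 0.6428 = 0.3307
δ = arctan(0.3307) = 18.30°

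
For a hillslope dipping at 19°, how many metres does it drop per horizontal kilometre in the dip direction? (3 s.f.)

344 m

drop per km = 1000 × tan 19° = 1000 × 0.3443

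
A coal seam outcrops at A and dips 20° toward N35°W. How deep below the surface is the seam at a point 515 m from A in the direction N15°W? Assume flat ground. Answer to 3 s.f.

The hole lies 20° from the dip direction, so the down-dip offset is 515 × cos 20° = 483.94 m.
Depth = down-dip offset × tan(dip) = 483.94 × tan 20° = 483.94 × 0.3640
Depth = 176.14 m

176 m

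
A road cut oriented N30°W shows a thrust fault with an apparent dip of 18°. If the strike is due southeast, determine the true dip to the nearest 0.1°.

The section is 15° from the strike.
tan(true dip) = tan 18° / sin 15° = 1.2554
δ = arctan(1.2554) = 51.46°

51.5°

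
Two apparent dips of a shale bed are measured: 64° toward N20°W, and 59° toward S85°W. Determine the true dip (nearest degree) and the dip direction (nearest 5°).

true dip 67°, dip direction 310°

The two traces are lines in the plane: v₁ = (sin 340°·cos 64°, cos 340°·cos 64°, −sin 64°), v₂ = (sin 265°·cos 59°, cos 265°·cos 59°, −sin 59°).
n = v₁ × v₂ = (-0.393, 0.333, 0.218) (taken with n_z > 0).
Dip δ = arctan(|n_h|/n_z) = arctan(0.515/0.218) = 67.1°.
The horizontal component of n points toward azimuth atan2(n_x, n_y) = 310°, the dip direction.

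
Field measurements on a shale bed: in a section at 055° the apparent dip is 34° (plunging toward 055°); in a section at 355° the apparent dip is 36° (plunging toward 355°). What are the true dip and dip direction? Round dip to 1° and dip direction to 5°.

The two traces are lines in the plane: v₁ = (sin 55°·cos 34°, cos 55°·cos 34°, −sin 34°), v₂ = (sin 355°·cos 36°, cos 355°·cos 36°, −sin 36°).
The plane normal is n = v₁ × v₂ ∝ (0.171, 0.439, 0.581).
True dip = arccos(n_z / |n|) = arccos(0.7768) = 39.0°.
Dip direction = atan2(0.171, 0.439) = 21° (azimuth of n's horizontal projection).

true dip 39°, dip direction 020°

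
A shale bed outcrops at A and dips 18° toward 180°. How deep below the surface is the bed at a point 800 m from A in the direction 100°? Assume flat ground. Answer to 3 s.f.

45.1 m

The hole lies 80° from the dip direction, so the down-dip offset is 800 × cos 80° = 138.92 m.
Depth = down-dip offset × tan(dip) = 138.92 × tan 18° = 138.92 × 0.3249
Depth = 45.14 m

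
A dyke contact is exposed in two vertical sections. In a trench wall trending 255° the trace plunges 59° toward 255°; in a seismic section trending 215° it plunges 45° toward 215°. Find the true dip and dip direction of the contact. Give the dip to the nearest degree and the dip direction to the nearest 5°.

true dip 60°, dip direction 270°

Each apparent-dip line lies in the plane. As unit vectors (x east, y north, z up), v₁ plunges 59°→255° and v₂ plunges 45°→215°.
Cross product v₁ × v₂ gives the pole to the plane: n ∝ (-0.402, -0.004, 0.234).
Dip δ = arctan(|n_h|/n_z) = arctan(0.402/0.234) = 59.8°.
Dip direction = azimuth of (n_x, n_y) = atan2(-0.402, -0.004) = 269°.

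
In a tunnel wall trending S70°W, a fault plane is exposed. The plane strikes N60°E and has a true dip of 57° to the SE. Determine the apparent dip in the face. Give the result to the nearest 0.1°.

Angle between strike (N60°E) and section (S70°W): β = 10°.
tan α = tan 57° × sin 10° = 1.5399 × 0.1736 = 0.2674
apparent dip = arctan 0.2674 = 14.97°

15.0°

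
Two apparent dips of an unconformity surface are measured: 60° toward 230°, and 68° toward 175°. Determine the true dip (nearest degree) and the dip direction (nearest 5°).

Represent each trace as a vector plunging at its apparent dip toward its trend (east-north-up frame): v₁ = (-0.383, -0.321, -0.866), v₂ = (0.033, -0.373, -0.927).
The plane normal is n = v₁ × v₂ ∝ (-0.025, -0.383, 0.153).
True dip = arccos(n_z / |n|) = arccos(0.3708) = 68.2°.
Dip direction = atan2(-0.025, -0.383) = 184° (azimuth of n's horizontal projection).

true dip 68°, dip direction 185°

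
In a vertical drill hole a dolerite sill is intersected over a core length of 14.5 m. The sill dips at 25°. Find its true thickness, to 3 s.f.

True thickness t = h · cos(dip) = 14.5 × cos 25°
t = 14.5 × 0.9063 = 13.141 m

13.1 m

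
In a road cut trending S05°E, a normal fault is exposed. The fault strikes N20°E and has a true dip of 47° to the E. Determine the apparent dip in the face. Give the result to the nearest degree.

The section lies 25° from the strike.
tan α = tan 47° × sin 25° = 1.0724 × 0.4226 = 0.4532
apparent dip = arctan 0.4532 = 24.38°

24°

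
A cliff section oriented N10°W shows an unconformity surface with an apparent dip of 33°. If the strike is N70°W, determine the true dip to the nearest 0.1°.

The section is 60° from the strike.
tan δ = tan α / sin β = tan 33° / sin 60° = 0.6494 / 0.8660 = 0.7499
δ = arctan(0.7499) = 36.87°

36.9°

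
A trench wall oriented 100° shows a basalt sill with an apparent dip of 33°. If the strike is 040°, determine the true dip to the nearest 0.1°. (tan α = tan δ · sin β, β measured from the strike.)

The section is 60° from the strike.
tan δ = tan α / sin β = tan 33° / sin 60° = 0.6494 / 0.8660 = 0.7499
δ = arctan(0.7499) = 36.87°

36.9°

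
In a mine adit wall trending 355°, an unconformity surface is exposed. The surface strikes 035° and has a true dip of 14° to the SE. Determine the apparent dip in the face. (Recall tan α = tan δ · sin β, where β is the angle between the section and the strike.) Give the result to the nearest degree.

Angle between strike (035°) and section (355°): β = 40°.
tan α = tan 14° × sin 40° = 0.2493 × 0.6428 = 0.1603
apparent dip = arctan 0.1603 = 9.11°

9°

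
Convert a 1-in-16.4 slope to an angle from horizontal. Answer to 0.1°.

3.5°

tan θ = 1/16.4 = 0.0610
θ = arctan(0.0610) = 3.49°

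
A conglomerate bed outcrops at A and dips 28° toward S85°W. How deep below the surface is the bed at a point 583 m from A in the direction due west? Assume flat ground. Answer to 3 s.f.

The hole lies 5° from the dip direction, so the down-dip offset is 583 × cos 5° = 580.78 m.
Depth = down-dip offset × tan(dip) = 580.78 × tan 28° = 580.78 × 0.5317
Depth = 308.81 m

309 m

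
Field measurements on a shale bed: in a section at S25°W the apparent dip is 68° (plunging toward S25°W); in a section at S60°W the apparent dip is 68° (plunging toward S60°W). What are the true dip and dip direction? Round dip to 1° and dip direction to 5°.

true dip 69°, dip direction 220°

Represent each trace as a vector plunging at its apparent dip toward its trend (east-north-up frame): v₁ = (-0.158, -0.340, -0.927), v₂ = (-0.324, -0.187, -0.927).
The plane normal is n = v₁ × v₂ ∝ (-0.141, -0.154, 0.080).
Dip δ = arctan(|n_h|/n_z) = arctan(0.209/0.080) = 68.9°.
Dip direction = azimuth of (n_x, n_y) = atan2(-0.141, -0.154) = 222°.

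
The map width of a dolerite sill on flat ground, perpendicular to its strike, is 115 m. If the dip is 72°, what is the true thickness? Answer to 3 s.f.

109 m

True thickness t = w · sin(dip) = 115 × sin 72°
t = 115 × 0.9511 = 109.371 m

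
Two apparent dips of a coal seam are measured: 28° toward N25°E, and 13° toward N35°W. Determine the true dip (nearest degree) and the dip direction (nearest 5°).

true dip 28°, dip direction 030°

The two traces are lines in the plane: v₁ = (sin 25°·cos 28°, cos 25°·cos 28°, −sin 28°), v₂ = (sin 325°·cos 13°, cos 325°·cos 13°, −sin 13°).
The plane normal is n = v₁ × v₂ ∝ (0.195, 0.346, 0.745).
tan δ = √(n_x²+n_y²)/n_z = 0.397/0.745, so δ = 28.1°.
Dip direction = atan2(0.195, 0.346) = 29° (azimuth of n's horizontal projection).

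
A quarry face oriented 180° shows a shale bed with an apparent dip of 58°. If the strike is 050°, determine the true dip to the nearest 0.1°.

β = acute angle between strike 050° and section 180° = 50°.
tan δ = tan α / sin β = tan 58° / sin 50° = 1.6003 / 0.7660 = 2.0891
δ = arctan(2.0891) = 64.42°

64.4°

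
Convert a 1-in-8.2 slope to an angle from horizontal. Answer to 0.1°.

7.0°

tan θ = 1/8.2 = 0.1220
θ = arctan(0.1220) = 6.95°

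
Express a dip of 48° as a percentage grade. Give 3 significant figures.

111%

grade % = 100 × tan 48° = 100 × 1.1106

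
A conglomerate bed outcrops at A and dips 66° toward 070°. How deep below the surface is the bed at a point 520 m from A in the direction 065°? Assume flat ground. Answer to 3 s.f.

1160 m

The hole lies 5° from the dip direction, so the down-dip offset is 520 × cos 5° = 518.02 m.
Depth = down-dip offset × tan(dip) = 518.02 × tan 66° = 518.02 × 2.2460
Depth = 1163.49 m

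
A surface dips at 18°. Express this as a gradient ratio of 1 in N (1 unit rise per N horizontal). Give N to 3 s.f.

1 : N means tan θ = 1/N, so N = 1/tan 18° = 1/0.3249

1 in 3.08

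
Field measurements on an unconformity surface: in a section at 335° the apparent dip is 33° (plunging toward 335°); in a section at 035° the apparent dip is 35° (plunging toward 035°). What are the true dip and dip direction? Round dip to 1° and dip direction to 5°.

true dip 38°, dip direction 010°

Represent each trace as a vector plunging at its apparent dip toward its trend (east-north-up frame): v₁ = (-0.354, 0.760, -0.545), v₂ = (0.470, 0.671, -0.574).
n = v₁ × v₂ = (0.071, 0.459, 0.595) (taken with n_z > 0).
tan δ = √(n_x²+n_y²)/n_z = 0.465/0.595, so δ = 38.0°.
Dip direction = atan2(0.071, 0.459) = 9° (azimuth of n's horizontal projection).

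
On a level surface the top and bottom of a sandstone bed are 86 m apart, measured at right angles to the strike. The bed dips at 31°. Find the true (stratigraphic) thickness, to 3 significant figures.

44.3 m

True thickness t = w · sin(dip) = 86 × sin 31°
t = 86 × 0.5150 = 44.293 m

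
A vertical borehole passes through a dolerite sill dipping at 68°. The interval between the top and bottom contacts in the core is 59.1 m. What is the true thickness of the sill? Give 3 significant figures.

True thickness t = h · cos(dip) = 59.1 × cos 68°
t = 59.1 × 0.3746 = 22.139 m

22.1 m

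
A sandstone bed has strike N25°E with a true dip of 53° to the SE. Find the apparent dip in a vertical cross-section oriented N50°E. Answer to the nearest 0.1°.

29.3°

The section lies 25° from the strike.
tan(apparent dip) = tan 53° · sin 25° = 0.5608
α = arctan(0.5608) = 29.29°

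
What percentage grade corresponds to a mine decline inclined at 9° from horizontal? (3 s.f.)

grade % = 100 × tan 9° = 100 × 0.1584

15.8%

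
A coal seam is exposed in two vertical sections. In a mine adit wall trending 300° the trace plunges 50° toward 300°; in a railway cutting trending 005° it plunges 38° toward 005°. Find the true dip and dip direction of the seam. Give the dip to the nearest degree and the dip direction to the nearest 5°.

true dip 51°, dip direction 315°

The two traces are lines in the plane: v₁ = (sin 300°·cos 50°, cos 300°·cos 50°, −sin 50°), v₂ = (sin 5°·cos 38°, cos 5°·cos 38°, −sin 38°).
The plane normal is n = v₁ × v₂ ∝ (-0.403, 0.395, 0.459).
True dip = arccos(n_z / |n|) = arccos(0.6307) = 50.9°.
Dip direction = atan2(-0.403, 0.395) = 314° (azimuth of n's horizontal projection).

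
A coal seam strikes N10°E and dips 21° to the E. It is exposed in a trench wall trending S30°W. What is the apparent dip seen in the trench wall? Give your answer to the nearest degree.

7°

The strike is N10°E and the section trends S30°W; the acute angle between them is β = 20°.
tan(apparent dip) = tan 21° · sin 20° = 0.1313
α = arctan(0.1313) = 7.48°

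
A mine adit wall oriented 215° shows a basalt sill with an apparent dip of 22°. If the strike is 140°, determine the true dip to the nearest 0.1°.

22.7°

β = acute angle between strike 140° and section 215° = 75°.
tan δ = tan α / sin β = tan 22° / sin 75° = 0.4040 / 0.9659 = 0.4183
true dip = arctan 0.4183 = 22.70°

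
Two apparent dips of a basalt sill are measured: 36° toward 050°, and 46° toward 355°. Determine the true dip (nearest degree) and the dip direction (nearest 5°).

Represent each trace as a vector plunging at its apparent dip toward its trend (east-north-up frame): v₁ = (0.620, 0.520, -0.588), v₂ = (-0.061, 0.692, -0.719).
n = v₁ × v₂ = (0.033, 0.481, 0.460) (taken with n_z > 0).
True dip = arccos(n_z / |n|) = arccos(0.6903) = 46.3°.
Dip direction = azimuth of (n_x, n_y) = atan2(0.033, 0.481) = 4°.

true dip 46°, dip direction 005°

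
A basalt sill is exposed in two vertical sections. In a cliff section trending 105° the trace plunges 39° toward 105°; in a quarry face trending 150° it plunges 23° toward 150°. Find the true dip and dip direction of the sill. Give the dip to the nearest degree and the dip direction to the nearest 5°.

The two traces are lines in the plane: v₁ = (sin 105°·cos 39°, cos 105°·cos 39°, −sin 39°), v₂ = (sin 150°·cos 23°, cos 150°·cos 23°, −sin 23°).
Cross product v₁ × v₂ gives the pole to the plane: n ∝ (0.423, -0.004, 0.506).
True dip = arccos(n_z / |n|) = arccos(0.7670) = 39.9°.
The horizontal component of n points toward azimuth atan2(n_x, n_y) = 90°, the dip direction.

true dip 40°, dip direction 090°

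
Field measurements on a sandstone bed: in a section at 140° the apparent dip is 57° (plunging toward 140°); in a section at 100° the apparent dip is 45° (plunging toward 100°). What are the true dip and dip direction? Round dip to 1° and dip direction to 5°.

The two traces are lines in the plane: v₁ = (sin 140°·cos 57°, cos 140°·cos 57°, −sin 57°), v₂ = (sin 100°·cos 45°, cos 100°·cos 45°, −sin 45°).
n = v₁ × v₂ = (0.192, -0.336, 0.248) (taken with n_z > 0).
Dip δ = arctan(|n_h|/n_z) = arctan(0.387/0.248) = 57.4°.
Dip direction = atan2(0.192, -0.336) = 150° (azimuth of n's horizontal projection).

true dip 57°, dip direction 150°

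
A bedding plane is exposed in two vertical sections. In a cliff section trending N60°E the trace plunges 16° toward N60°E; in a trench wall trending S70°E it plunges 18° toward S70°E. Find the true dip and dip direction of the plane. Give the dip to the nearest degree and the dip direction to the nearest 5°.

true dip 19°, dip direction 095°

The two traces are lines in the plane: v₁ = (sin 60°·cos 16°, cos 60°·cos 16°, −sin 16°), v₂ = (sin 110°·cos 18°, cos 110°·cos 18°, −sin 18°).
n = v₁ × v₂ = (0.238, -0.011, 0.700) (taken with n_z > 0).
True dip = arccos(n_z / |n|) = arccos(0.9466) = 18.8°.
Dip direction = azimuth of (n_x, n_y) = atan2(0.238, -0.011) = 93°.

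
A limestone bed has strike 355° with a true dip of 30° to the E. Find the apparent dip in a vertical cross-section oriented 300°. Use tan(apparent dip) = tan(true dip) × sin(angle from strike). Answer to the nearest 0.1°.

25.3°

The strike is 355° and the section trends 300°; the acute angle between them is β = 55°.
tan(apparent dip) = tan 30° · sin 55° = 0.4729
α = arctan(0.4729) = 25.31°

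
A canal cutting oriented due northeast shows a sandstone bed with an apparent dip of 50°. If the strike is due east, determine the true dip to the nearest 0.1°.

59.3°

The section is 45° from the strike.
tan(true dip) = tan 50° / sin 45° = 1.6854
δ = arctan(1.6854) = 59.32°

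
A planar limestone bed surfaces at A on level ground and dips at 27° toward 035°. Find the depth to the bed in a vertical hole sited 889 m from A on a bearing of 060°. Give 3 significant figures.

The hole lies 25° from the dip direction, so the down-dip offset is 889 × cos 25° = 805.71 m.
Depth = down-dip offset × tan(dip) = 805.71 × tan 27° = 805.71 × 0.5095
Depth = 410.53 m

411 m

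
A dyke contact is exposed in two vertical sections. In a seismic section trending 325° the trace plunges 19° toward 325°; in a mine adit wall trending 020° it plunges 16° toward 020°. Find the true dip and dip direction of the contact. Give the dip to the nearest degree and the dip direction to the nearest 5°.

The two traces are lines in the plane: v₁ = (sin 325°·cos 19°, cos 325°·cos 19°, −sin 19°), v₂ = (sin 20°·cos 16°, cos 20°·cos 16°, −sin 16°).
n = v₁ × v₂ = (-0.081, 0.257, 0.745) (taken with n_z > 0).
tan δ = √(n_x²+n_y²)/n_z = 0.269/0.745, so δ = 19.9°.
Dip direction = azimuth of (n_x, n_y) = atan2(-0.081, 0.257) = 343°.

true dip 20°, dip direction 345°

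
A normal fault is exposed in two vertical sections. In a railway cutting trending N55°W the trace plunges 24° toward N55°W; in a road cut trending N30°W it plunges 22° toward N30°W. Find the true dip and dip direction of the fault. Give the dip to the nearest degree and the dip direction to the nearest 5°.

true dip 24°, dip direction 305°

Represent each trace as a vector plunging at its apparent dip toward its trend (east-north-up frame): v₁ = (-0.748, 0.524, -0.407), v₂ = (-0.464, 0.803, -0.375).
Cross product v₁ × v₂ gives the pole to the plane: n ∝ (-0.130, 0.092, 0.358).
True dip = arccos(n_z / |n|) = arccos(0.9135) = 24.0°.
Dip direction = azimuth of (n_x, n_y) = atan2(-0.130, 0.092) = 305°.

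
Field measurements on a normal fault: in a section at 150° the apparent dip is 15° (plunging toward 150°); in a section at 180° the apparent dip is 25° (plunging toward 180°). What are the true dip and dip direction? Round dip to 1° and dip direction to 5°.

true dip 28°, dip direction 210°

Each apparent-dip line lies in the plane. As unit vectors (x east, y north, z up), v₁ plunges 15°→150° and v₂ plunges 25°→180°.
The plane normal is n = v₁ × v₂ ∝ (-0.119, -0.204, 0.438).
tan δ = √(n_x²+n_y²)/n_z = 0.236/0.438, so δ = 28.4°.
Dip direction = atan2(-0.119, -0.204) = 210° (azimuth of n's horizontal projection).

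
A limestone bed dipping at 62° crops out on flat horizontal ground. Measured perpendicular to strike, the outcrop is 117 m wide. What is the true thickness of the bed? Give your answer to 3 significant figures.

True thickness t = w · sin(dip) = 117 × sin 62°
t = 117 × 0.8829 = 103.305 m

103 m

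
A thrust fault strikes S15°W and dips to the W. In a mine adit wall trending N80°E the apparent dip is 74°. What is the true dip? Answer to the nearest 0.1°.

The section is 65° from the strike.
tan δ = tan α / sin β = tan 74° / sin 65° = 3.4874 / 0.9063 = 3.8479
δ = arctan(3.8479) = 75.43°

75.4°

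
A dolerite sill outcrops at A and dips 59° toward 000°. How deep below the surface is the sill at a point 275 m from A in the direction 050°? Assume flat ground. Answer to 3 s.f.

The hole lies 50° from the dip direction, so the down-dip offset is 275 × cos 50° = 176.77 m.
Depth = down-dip offset × tan(dip) = 176.77 × tan 59° = 176.77 × 1.6643
Depth = 294.19 m

294 m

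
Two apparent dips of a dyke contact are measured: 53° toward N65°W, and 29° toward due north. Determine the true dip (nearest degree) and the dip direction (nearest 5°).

Represent each trace as a vector plunging at its apparent dip toward its trend (east-north-up frame): v₁ = (-0.545, 0.254, -0.799), v₂ = (0.000, 0.875, -0.485).
Cross product v₁ × v₂ gives the pole to the plane: n ∝ (-0.575, 0.264, 0.477).
True dip = arccos(n_z / |n|) = arccos(0.6018) = 53.0°.
Dip direction = azimuth of (n_x, n_y) = atan2(-0.575, 0.264) = 295°.

true dip 53°, dip direction 295°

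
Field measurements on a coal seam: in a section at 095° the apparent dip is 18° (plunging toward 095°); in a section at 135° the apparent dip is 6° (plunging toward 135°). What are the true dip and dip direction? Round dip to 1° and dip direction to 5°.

true dip 22°, dip direction 060°

The two traces are lines in the plane: v₁ = (sin 95°·cos 18°, cos 95°·cos 18°, −sin 18°), v₂ = (sin 135°·cos 6°, cos 135°·cos 6°, −sin 6°).
n = v₁ × v₂ = (0.209, 0.118, 0.608) (taken with n_z > 0).
tan δ = √(n_x²+n_y²)/n_z = 0.240/0.608, so δ = 21.5°.
The horizontal component of n points toward azimuth atan2(n_x, n_y) = 60°, the dip direction.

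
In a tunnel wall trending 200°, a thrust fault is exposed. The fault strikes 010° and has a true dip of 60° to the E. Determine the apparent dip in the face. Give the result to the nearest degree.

17°

Angle between strike (010°) and section (200°): β = 10°.
tan α = tan 60° × sin 10° = 1.7321 × 0.1736 = 0.3008
apparent dip = arctan 0.3008 = 16.74°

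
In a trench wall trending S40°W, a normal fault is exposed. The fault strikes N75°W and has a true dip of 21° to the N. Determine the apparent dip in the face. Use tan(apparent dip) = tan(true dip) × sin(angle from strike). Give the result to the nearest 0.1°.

19.2°

The section lies 65° from the strike.
tan(apparent dip) = tan 21° · sin 65° = 0.3479
α = arctan(0.3479) = 19.18°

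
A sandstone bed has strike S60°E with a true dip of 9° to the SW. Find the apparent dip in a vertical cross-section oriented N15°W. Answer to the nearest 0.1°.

6.4°

The section lies 45° from the strike.
tan α = tan 9° × sin 45° = 0.1584 × 0.7071 = 0.1120
apparent dip = arctan 0.1120 = 6.39°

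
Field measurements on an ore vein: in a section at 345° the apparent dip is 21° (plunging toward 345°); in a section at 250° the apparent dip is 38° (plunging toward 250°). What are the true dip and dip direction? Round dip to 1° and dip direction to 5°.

The two traces are lines in the plane: v₁ = (sin 345°·cos 21°, cos 345°·cos 21°, −sin 21°), v₂ = (sin 250°·cos 38°, cos 250°·cos 38°, −sin 38°).
The plane normal is n = v₁ × v₂ ∝ (-0.652, 0.117, 0.733).
True dip = arccos(n_z / |n|) = arccos(0.7420) = 42.1°.
The horizontal component of n points toward azimuth atan2(n_x, n_y) = 280°, the dip direction.

true dip 42°, dip direction 280°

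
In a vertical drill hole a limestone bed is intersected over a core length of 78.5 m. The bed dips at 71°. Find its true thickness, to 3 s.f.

True thickness t = h · cos(dip) = 78.5 × cos 71°
t = 78.5 × 0.3256 = 25.557 m

25.6 m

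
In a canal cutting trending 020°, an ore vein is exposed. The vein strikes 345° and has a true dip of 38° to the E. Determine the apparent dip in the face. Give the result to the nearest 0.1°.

24.1°

The strike is 345° and the section trends 020°; the acute angle between them is β = 35°.
tan α = tan 38° × sin 35° = 0.7813 × 0.5736 = 0.4481
α = arctan(0.4481) = 24.14°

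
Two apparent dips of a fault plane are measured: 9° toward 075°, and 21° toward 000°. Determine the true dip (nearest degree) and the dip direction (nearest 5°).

true dip 21°, dip direction 010°

Represent each trace as a vector plunging at its apparent dip toward its trend (east-north-up frame): v₁ = (0.954, 0.256, -0.156), v₂ = (0.000, 0.934, -0.358).
Cross product v₁ × v₂ gives the pole to the plane: n ∝ (0.054, 0.342, 0.891).
True dip = arccos(n_z / |n|) = arccos(0.9321) = 21.2°.
Dip direction = atan2(0.054, 0.342) = 9° (azimuth of n's horizontal projection).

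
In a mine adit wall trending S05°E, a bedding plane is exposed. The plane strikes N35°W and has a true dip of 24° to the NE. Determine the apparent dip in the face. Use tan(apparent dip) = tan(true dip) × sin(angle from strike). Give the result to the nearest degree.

The section lies 30° from the strike.
tan(apparent dip) = tan 24° · sin 30° = 0.2226
α = arctan(0.2226) = 12.55°

13°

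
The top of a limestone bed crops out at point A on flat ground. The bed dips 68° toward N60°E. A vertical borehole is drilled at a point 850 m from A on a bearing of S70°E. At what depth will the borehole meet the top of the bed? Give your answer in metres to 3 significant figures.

The hole lies 50° from the dip direction, so the down-dip offset is 850 × cos 50° = 546.37 m.
Depth = down-dip offset × tan(dip) = 546.37 × tan 68° = 546.37 × 2.4751
Depth = 1352.31 m

1350 m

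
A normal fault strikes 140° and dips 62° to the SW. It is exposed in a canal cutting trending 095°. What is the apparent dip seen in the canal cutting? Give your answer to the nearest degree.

Angle between strike (140°) and section (095°): β = 45°.
tan(apparent dip) = tan 62° · sin 45° = 1.3299
α = arctan(1.3299) = 53.06°

53°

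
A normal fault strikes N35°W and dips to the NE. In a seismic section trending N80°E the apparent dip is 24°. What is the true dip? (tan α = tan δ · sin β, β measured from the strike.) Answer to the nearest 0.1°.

The section is 65° from the strike.
tan δ = tan α / sin β = tan 24° / sin 65° = 0.4452 / 0.9063 = 0.4913
true dip = arctan 0.4913 = 26.16°

26.2°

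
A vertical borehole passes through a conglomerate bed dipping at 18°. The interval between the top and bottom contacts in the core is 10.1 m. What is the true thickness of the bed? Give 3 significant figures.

True thickness t = h · cos(dip) = 10.1 × cos 18°
t = 10.1 × 0.9511 = 9.606 m

9.61 m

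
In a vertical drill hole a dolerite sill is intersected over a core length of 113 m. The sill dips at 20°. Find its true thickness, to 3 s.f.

106 m

True thickness t = h · cos(dip) = 113 × cos 20°
t = 113 × 0.9397 = 106.185 m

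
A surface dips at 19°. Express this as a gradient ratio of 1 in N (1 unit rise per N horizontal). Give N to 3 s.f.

1 : N means tan θ = 1/N, so N = 1/tan 19° = 1/0.3443

1 in 2.90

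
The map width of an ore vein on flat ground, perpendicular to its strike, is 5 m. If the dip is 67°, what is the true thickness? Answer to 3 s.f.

4.60 m

True thickness t = w · sin(dip) = 5 × sin 67°
t = 5 × 0.9205 = 4.603 m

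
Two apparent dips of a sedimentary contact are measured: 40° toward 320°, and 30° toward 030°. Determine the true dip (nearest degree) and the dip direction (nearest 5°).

true dip 42°, dip direction 340°

Each apparent-dip line lies in the plane. As unit vectors (x east, y north, z up), v₁ plunges 40°→320° and v₂ plunges 30°→030°.
The plane normal is n = v₁ × v₂ ∝ (-0.189, 0.525, 0.623).
Dip δ = arctan(|n_h|/n_z) = arctan(0.557/0.623) = 41.8°.
Dip direction = atan2(-0.189, 0.525) = 340° (azimuth of n's horizontal projection).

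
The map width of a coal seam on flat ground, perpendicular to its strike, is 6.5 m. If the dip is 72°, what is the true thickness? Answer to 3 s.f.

6.18 m

True thickness t = w · sin(dip) = 6.5 × sin 72°
t = 6.5 × 0.9511 = 6.182 m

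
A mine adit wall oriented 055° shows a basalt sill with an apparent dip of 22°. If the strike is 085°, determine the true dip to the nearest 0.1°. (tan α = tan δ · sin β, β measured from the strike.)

β = acute angle between strike 085° and section 055° = 30°.
tan(true dip) = tan 22° / sin 30° = 0.8081
true dip = arctan 0.8081 = 38.94°

38.9°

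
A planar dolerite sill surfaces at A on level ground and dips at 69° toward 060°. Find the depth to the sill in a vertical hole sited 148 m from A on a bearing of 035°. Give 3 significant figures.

349 m

The hole lies 25° from the dip direction, so the down-dip offset is 148 × cos 25° = 134.13 m.
Depth = down-dip offset × tan(dip) = 134.13 × tan 69° = 134.13 × 2.6051
Depth = 349.43 m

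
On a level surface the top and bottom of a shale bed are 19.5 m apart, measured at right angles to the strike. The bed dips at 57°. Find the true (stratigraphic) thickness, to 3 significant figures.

True thickness t = w · sin(dip) = 19.5 × sin 57°
t = 19.5 × 0.8387 = 16.354 m

16.4 m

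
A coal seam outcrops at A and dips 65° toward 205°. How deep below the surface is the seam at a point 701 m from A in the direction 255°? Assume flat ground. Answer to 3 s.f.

966 m

The hole lies 50° from the dip direction, so the down-dip offset is 701 × cos 50° = 450.59 m.
Depth = down-dip offset × tan(dip) = 450.59 × tan 65° = 450.59 × 2.1445
Depth = 966.30 m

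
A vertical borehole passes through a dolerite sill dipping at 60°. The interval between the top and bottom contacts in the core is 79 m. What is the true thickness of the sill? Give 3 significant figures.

39.5 m

True thickness t = h · cos(dip) = 79 × cos 60°
t = 79 × 0.5000 = 39.500 m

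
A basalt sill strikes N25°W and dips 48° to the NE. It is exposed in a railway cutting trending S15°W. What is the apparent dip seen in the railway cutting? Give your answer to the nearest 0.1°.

35.5°

The section lies 40° from the strike.
tan(apparent dip) = tan 48° · sin 40° = 0.7139
α = arctan(0.7139) = 35.52°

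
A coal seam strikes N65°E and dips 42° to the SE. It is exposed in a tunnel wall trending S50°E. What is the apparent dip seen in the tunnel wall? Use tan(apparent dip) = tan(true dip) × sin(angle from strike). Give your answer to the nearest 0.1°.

The section lies 65° from the strike.
tan(apparent dip) = tan 42° · sin 65° = 0.8160
α = arctan(0.8160) = 39.22°

39.2°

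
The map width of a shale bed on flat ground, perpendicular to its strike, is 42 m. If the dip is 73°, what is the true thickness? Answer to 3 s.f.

40.2 m

True thickness t = w · sin(dip) = 42 × sin 73°
t = 42 × 0.9563 = 40.165 m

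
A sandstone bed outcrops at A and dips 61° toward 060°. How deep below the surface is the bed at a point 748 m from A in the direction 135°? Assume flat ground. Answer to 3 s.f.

349 m

The hole lies 75° from the dip direction, so the down-dip offset is 748 × cos 75° = 193.60 m.
Depth = down-dip offset × tan(dip) = 193.60 × tan 61° = 193.60 × 1.8040
Depth = 349.26 m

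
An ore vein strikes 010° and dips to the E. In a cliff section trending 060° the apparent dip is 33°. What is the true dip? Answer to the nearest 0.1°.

40.3°

The section is 50° from the strike.
tan δ = tan α / sin β = tan 33° / sin 50° = 0.6494 / 0.7660 = 0.8477
true dip = arctan 0.8477 = 40.29°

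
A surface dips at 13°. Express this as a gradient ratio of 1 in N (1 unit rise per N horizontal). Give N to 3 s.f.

1 in 4.33

1 : N means tan θ = 1/N, so N = 1/tan 13° = 1/0.2309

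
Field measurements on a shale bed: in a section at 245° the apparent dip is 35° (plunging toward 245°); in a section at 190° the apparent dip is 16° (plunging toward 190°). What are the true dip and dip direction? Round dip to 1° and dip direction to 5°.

true dip 36°, dip direction 255°

Represent each trace as a vector plunging at its apparent dip toward its trend (east-north-up frame): v₁ = (-0.742, -0.346, -0.574), v₂ = (-0.167, -0.947, -0.276).
The plane normal is n = v₁ × v₂ ∝ (-0.448, -0.109, 0.645).
tan δ = √(n_x²+n_y²)/n_z = 0.461/0.645, so δ = 35.5°.
The horizontal component of n points toward azimuth atan2(n_x, n_y) = 256°, the dip direction.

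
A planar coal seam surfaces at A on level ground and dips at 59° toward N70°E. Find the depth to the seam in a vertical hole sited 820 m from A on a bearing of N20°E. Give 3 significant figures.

The hole lies 50° from the dip direction, so the down-dip offset is 820 × cos 50° = 527.09 m.
Depth = down-dip offset × tan(dip) = 527.09 × tan 59° = 527.09 × 1.6643
Depth = 877.22 m

877 m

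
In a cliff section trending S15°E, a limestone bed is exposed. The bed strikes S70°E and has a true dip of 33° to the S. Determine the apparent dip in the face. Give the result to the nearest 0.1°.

28.0°

The section lies 55° from the strike.
tan α = tan 33° × sin 55° = 0.6494 × 0.8192 = 0.5320
α = arctan(0.5320) = 28.01°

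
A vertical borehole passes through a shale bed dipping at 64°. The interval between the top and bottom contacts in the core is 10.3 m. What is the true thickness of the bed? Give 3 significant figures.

True thickness t = h · cos(dip) = 10.3 × cos 64°
t = 10.3 × 0.4384 = 4.515 m

4.52 m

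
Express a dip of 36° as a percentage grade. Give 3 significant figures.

72.7%

grade % = 100 × tan 36° = 100 × 0.7265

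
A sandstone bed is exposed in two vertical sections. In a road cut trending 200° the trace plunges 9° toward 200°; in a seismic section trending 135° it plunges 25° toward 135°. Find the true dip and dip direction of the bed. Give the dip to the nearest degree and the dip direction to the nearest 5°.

The two traces are lines in the plane: v₁ = (sin 200°·cos 9°, cos 200°·cos 9°, −sin 9°), v₂ = (sin 135°·cos 25°, cos 135°·cos 25°, −sin 25°).
The plane normal is n = v₁ × v₂ ∝ (0.292, -0.243, 0.811).
True dip = arccos(n_z / |n|) = arccos(0.9056) = 25.1°.
Dip direction = atan2(0.292, -0.243) = 130° (azimuth of n's horizontal projection).

true dip 25°, dip direction 130°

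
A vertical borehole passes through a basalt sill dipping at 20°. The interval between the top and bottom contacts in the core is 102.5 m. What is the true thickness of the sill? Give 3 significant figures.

96.3 m

True thickness t = h · cos(dip) = 102.5 × cos 20°
t = 102.5 × 0.9397 = 96.318 m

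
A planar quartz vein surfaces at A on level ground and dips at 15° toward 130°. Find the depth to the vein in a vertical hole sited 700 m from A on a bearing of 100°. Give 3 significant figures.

162 m

The hole lies 30° from the dip direction, so the down-dip offset is 700 × cos 30° = 606.22 m.
Depth = down-dip offset × tan(dip) = 606.22 × tan 15° = 606.22 × 0.2679
Depth = 162.44 m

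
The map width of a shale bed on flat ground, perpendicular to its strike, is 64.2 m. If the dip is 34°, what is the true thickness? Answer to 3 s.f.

35.9 m

True thickness t = w · sin(dip) = 64.2 × sin 34°
t = 64.2 × 0.5592 = 35.900 m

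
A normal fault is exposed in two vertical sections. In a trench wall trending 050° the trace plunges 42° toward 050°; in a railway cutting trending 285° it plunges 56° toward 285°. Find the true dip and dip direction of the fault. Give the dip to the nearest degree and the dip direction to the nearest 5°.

true dip 69°, dip direction 340°

The two traces are lines in the plane: v₁ = (sin 50°·cos 42°, cos 50°·cos 42°, −sin 42°), v₂ = (sin 285°·cos 56°, cos 285°·cos 56°, −sin 56°).
Cross product v₁ × v₂ gives the pole to the plane: n ∝ (-0.299, 0.833, 0.340).
tan δ = √(n_x²+n_y²)/n_z = 0.885/0.340, so δ = 69.0°.
Dip direction = azimuth of (n_x, n_y) = atan2(-0.299, 0.833) = 340°.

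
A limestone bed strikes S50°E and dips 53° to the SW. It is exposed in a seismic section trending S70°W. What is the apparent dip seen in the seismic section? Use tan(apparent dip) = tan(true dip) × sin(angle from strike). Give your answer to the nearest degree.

49°

The strike is S50°E and the section trends S70°W; the acute angle between them is β = 60°.
tan(apparent dip) = tan 53° · sin 60° = 1.1493
α = arctan(1.1493) = 48.97°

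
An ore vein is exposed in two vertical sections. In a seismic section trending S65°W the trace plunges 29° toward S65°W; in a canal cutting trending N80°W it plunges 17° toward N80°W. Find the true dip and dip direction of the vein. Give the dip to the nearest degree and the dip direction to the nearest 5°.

The two traces are lines in the plane: v₁ = (sin 245°·cos 29°, cos 245°·cos 29°, −sin 29°), v₂ = (sin 280°·cos 17°, cos 280°·cos 17°, −sin 17°).
n = v₁ × v₂ = (-0.189, -0.225, 0.480) (taken with n_z > 0).
True dip = arccos(n_z / |n|) = arccos(0.8531) = 31.5°.
Dip direction = azimuth of (n_x, n_y) = atan2(-0.189, -0.225) = 220°.

true dip 31°, dip direction 220°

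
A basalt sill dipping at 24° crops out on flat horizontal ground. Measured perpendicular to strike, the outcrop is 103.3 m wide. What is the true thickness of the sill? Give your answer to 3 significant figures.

True thickness t = w · sin(dip) = 103.3 × sin 24°
t = 103.3 × 0.4067 = 42.016 m

42.0 m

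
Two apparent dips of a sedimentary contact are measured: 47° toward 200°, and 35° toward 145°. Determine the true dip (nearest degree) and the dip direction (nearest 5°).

Represent each trace as a vector plunging at its apparent dip toward its trend (east-north-up frame): v₁ = (-0.233, -0.641, -0.731), v₂ = (0.470, -0.671, -0.574).
Cross product v₁ × v₂ gives the pole to the plane: n ∝ (-0.123, -0.477, 0.458).
True dip = arccos(n_z / |n|) = arccos(0.6803) = 47.1°.
Dip direction = atan2(-0.123, -0.477) = 194° (azimuth of n's horizontal projection).

true dip 47°, dip direction 195°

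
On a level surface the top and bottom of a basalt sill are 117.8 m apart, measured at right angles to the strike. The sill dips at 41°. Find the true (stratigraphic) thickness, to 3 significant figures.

77.3 m

True thickness t = w · sin(dip) = 117.8 × sin 41°
t = 117.8 × 0.6561 = 77.284 m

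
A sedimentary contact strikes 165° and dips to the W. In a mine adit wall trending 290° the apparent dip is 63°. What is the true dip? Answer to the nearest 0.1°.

β = acute angle between strike 165° and section 290° = 55°.
tan δ = tan α / sin β = tan 63° / sin 55° = 1.9626 / 0.8192 = 2.3959
true dip = arctan 2.3959 = 67.35°

67.3°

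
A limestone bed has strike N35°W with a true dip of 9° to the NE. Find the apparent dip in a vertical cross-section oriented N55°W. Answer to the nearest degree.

The strike is N35°W and the section trends N55°W; the acute angle between them is β = 20°.
tan(apparent dip) = tan 9° · sin 20° = 0.0542
apparent dip = arctan 0.0542 = 3.10°

3°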